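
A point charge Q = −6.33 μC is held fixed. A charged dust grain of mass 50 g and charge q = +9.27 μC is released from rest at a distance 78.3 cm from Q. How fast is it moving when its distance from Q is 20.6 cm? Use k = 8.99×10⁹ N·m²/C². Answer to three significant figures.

Only the electrostatic force acts, so mechanical energy is conserved: ½mv² = U₁ − U₂ = kQq(1/r₁ − 1/r₂).
U₁ − U₂ = (8.99×10⁹ N·m²/C²)(-6.33×10⁻⁶ C)(9.27×10⁻⁶ C)(1/0.783 − 1/0.206) = 1.89 J.
v = √(2·1.89/0.0500) = 8.69 m/s.

8.69 m/s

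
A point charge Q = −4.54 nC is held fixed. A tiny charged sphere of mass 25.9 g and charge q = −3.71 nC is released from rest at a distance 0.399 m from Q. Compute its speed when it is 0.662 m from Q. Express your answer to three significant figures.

Only the electrostatic force acts, so mechanical energy is conserved: ½mv² = U₁ − U₂ = kQq(1/r₁ − 1/r₂).
U₁ − U₂ = (8.99×10⁹ N·m²/C²)(-4.54×10⁻⁹ C)(-3.71×10⁻⁹ C)(1/0.399 − 1/0.662) = 1.51×10⁻⁷ J.
v = √(2·1.51×10⁻⁷/0.0259) = 3.41×10⁻³ m/s.

3.41×10⁻³ m/s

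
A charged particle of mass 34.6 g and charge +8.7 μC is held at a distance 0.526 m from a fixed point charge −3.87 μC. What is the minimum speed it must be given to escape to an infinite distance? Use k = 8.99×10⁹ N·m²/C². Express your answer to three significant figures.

To just escape, total mechanical energy must reach zero at infinity: ½mv²_min + U = 0, so ½mv²_min = −U = |kQq|/r.
|U| = |kQq|/r = (8.99×10⁹ N·m²/C²)(3.87×10⁻⁶)(8.70×10⁻⁶)/(0.526) = 0.575 J.
v_min = √(2|U|/m) = √(2·0.575/0.0346) = 5.77 m/s.

5.77 m/s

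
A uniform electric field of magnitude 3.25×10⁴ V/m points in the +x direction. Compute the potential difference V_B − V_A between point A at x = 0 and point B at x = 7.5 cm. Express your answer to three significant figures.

-2440 V

In a uniform field, potential decreases in the direction of E: V_B − V_A = −E·Δx.
V_B − V_A = −(3.25×10⁴ V/m)(0.0750 m) = -2440 V.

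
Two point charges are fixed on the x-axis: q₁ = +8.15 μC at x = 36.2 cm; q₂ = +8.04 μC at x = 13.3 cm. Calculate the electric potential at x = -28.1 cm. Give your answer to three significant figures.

2.89×10⁵ V

The total potential is the scalar sum of each charge's contribution, V = Σ kqᵢ/rᵢ.
Distances from the field point to each charge: r₁ = 0.643 m, r₂ = 0.414 m.
V = k[(8.15×10⁻⁶)/(0.643) + (8.04×10⁻⁶)/(0.414)] = 2.89×10⁵ V.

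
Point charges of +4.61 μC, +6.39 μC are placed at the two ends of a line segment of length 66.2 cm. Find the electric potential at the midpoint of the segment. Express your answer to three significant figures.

2.99×10⁵ V

Electric potential is a scalar, so the contributions from each charge add algebraically: V = Σ kqᵢ/rᵢ.
Each charge is 0.331 m from the midpoint.
V = k[(4.61×10⁻⁶)/(0.331) + (6.39×10⁻⁶)/(0.331)] = 2.99×10⁵ V.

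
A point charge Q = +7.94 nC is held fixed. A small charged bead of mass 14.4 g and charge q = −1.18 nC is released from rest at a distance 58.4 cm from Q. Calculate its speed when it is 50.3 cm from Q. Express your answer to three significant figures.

1.80×10⁻³ m/s

Only the electrostatic force acts, so mechanical energy is conserved: ½mv² = U₁ − U₂ = kQq(1/r₁ − 1/r₂).
U₁ − U₂ = (8.99×10⁹ N·m²/C²)(7.94×10⁻⁹ C)(-1.18×10⁻⁹ C)(1/0.584 − 1/0.503) = 2.32×10⁻⁸ J.
v = √(2·2.32×10⁻⁸/0.0144) = 1.80×10⁻³ m/s.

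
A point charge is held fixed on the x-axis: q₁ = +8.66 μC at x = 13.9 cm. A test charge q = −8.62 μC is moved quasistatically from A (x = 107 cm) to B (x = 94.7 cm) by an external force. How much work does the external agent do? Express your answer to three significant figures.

For quasistatic motion the external work equals the change in potential energy: W_ext = qΔV = q(V_B − V_A).
At A: distance to the source charge is 0.931 m; V_A = kq₁/r = 8.36×10⁴ V.
At B: distance to the source charge is 0.808 m; V_B = kq₁/r = 9.64×10⁴ V.
ΔV = V_B − V_A = 1.27×10⁴ V.
W_ext = qΔV = (-8.62×10⁻⁶ C)(1.27×10⁴ V) = -0.110 J.

-0.110 J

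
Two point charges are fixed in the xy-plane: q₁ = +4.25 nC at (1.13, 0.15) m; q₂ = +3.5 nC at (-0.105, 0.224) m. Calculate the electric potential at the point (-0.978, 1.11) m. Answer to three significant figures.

The total potential is the scalar sum of each charge's contribution, V = Σ kqᵢ/rᵢ.
Distances from the field point to each charge: r₁ = 2.32 m, r₂ = 1.24 m.
V = k[(4.25×10⁻⁹)/(2.32) + (3.50×10⁻⁹)/(1.24)] = 41.8 V.

41.8 V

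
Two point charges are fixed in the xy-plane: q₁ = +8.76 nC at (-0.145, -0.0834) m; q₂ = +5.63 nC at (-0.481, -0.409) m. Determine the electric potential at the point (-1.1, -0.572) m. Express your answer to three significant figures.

The total potential is the scalar sum of each charge's contribution, V = Σ kqᵢ/rᵢ.
Distances from the field point to each charge: r₁ = 1.07 m, r₂ = 0.640 m.
V = k[(8.76×10⁻⁹)/(1.07) + (5.63×10⁻⁹)/(0.640)] = 152 V.

152 V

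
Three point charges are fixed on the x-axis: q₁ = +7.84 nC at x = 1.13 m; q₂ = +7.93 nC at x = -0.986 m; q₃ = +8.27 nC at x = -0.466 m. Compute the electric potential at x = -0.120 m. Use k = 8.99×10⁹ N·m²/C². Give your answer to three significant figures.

The total potential is the scalar sum of each charge's contribution, V = Σ kqᵢ/rᵢ.
Distances from the field point to each charge: r₁ = 1.25 m, r₂ = 0.866 m, r₃ = 0.346 m.
V = k[(7.84×10⁻⁹)/(1.25) + (7.93×10⁻⁹)/(0.866) + (8.27×10⁻⁹)/(0.346)] = 354 V.

354 V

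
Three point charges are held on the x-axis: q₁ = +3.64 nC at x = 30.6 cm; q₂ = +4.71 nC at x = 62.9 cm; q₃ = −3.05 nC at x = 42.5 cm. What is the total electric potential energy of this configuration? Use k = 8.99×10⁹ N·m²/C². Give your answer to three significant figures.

-9.95×10⁻⁷ J

The assembly work is the sum of pairwise potential energies, U = Σ_{i<j} kqᵢqⱼ/rᵢⱼ.
Pair separations: r₁₂ = 0.323 m, r₁₃ = 0.119 m, r₂₃ = 0.204 m.
U = (4.77×10⁻⁷) + (-8.39×10⁻⁷) + (-6.33×10⁻⁷) = -9.95×10⁻⁷ J.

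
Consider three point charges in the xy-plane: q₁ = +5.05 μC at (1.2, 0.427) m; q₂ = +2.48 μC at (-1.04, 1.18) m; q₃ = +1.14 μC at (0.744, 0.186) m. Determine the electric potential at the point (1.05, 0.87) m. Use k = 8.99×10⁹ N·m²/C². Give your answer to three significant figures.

1.21×10⁵ V

Electric potential is a scalar, so the contributions from each charge add algebraically: V = Σ kqᵢ/rᵢ.
Distances from the field point to each charge: r₁ = 0.468 m, r₂ = 2.11 m, r₃ = 0.749 m.
V = k[(5.05×10⁻⁶)/(0.468) + (2.48×10⁻⁶)/(2.11) + (1.14×10⁻⁶)/(0.749)] = 1.21×10⁵ V.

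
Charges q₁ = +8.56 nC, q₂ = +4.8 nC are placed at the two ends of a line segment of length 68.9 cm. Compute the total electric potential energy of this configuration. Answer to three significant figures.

The work to assemble the configuration equals its total potential energy, U = Σ kqᵢqⱼ/rᵢⱼ over all pairs.
The separation is r = 0.689 m.
U = (5.36×10⁻⁷) = 5.36×10⁻⁷ J.

5.36×10⁻⁷ J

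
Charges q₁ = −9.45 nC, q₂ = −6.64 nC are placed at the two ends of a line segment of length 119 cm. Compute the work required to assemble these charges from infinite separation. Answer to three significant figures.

4.74×10⁻⁷ J

The work to assemble the configuration equals its total potential energy, U = Σ kqᵢqⱼ/rᵢⱼ over all pairs.
The separation is r = 1.19 m.
U = (4.74×10⁻⁷) = 4.74×10⁻⁷ J.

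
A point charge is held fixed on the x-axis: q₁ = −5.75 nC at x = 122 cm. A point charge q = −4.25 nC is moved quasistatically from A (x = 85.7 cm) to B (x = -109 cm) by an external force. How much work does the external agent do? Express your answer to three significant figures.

For quasistatic motion the external work equals the change in potential energy: W_ext = qΔV = q(V_B − V_A).
At A: distance to the source charge is 0.363 m; V_A = kq₁/r = -142 V.
At B: distance to the source charge is 2.31 m; V_B = kq₁/r = -22.4 V.
ΔV = V_B − V_A = 120 V.
W_ext = qΔV = (-4.25×10⁻⁹ C)(120 V) = -5.10×10⁻⁷ J.

-5.10×10⁻⁷ J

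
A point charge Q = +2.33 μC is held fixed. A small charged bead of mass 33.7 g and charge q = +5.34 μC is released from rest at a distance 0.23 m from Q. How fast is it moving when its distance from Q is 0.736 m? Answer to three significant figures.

4.45 m/s

Only the electrostatic force acts, so mechanical energy is conserved: ½mv² = U₁ − U₂ = kQq(1/r₁ − 1/r₂).
U₁ − U₂ = (8.99×10⁹ N·m²/C²)(2.33×10⁻⁶ C)(5.34×10⁻⁶ C)(1/0.230 − 1/0.736) = 0.334 J.
v = √(2·0.334/0.0337) = 4.45 m/s.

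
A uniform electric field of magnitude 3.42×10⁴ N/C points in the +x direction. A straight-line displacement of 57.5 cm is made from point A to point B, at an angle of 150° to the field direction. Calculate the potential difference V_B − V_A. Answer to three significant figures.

Only the component of displacement along E changes the potential: ΔV = −E·d·cosθ.
ΔV = −(3.42×10⁴ V/m)(0.575 m)cos150° = 1.70×10⁴ V.

1.70×10⁴ V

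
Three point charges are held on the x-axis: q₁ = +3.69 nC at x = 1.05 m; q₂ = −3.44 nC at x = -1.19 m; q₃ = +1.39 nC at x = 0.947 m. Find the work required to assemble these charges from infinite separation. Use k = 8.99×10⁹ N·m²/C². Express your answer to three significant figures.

The work to assemble the configuration equals its total potential energy, U = Σ kqᵢqⱼ/rᵢⱼ over all pairs.
Pair separations: r₁₂ = 2.24 m, r₁₃ = 0.103 m, r₂₃ = 2.14 m.
U = (-5.09×10⁻⁸) + (4.48×10⁻⁷) + (-2.01×10⁻⁸) = 3.77×10⁻⁷ J.

3.77×10⁻⁷ J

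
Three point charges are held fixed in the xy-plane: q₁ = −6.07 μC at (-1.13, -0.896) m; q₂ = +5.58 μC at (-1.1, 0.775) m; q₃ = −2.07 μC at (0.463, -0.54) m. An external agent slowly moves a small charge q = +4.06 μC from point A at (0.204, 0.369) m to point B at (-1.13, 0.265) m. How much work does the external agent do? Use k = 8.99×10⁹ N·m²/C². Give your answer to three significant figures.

For quasistatic motion the external work equals the change in potential energy: W_ext = qΔV = q(V_B − V_A).
At A: distances to the source charges are 1.84 m, 1.37 m, 0.945 m; V_A = Σ kqᵢ/rᵢ = -1.26×10⁴ V.
At B: distances to the source charges are 1.16 m, 0.511 m, 1.78 m; V_B = Σ kqᵢ/rᵢ = 4.08×10⁴ V.
ΔV = V_B − V_A = 5.34×10⁴ V.
W_ext = qΔV = (4.06×10⁻⁶ C)(5.34×10⁴ V) = 0.217 J.

0.217 J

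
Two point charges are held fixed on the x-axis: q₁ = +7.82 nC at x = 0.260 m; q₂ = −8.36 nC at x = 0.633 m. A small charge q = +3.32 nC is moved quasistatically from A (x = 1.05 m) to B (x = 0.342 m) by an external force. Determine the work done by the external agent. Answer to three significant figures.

2.29×10⁻⁶ J

For quasistatic motion the external work equals the change in potential energy: W_ext = qΔV = q(V_B − V_A).
At A: distances to the source charges are 0.790 m, 0.417 m; V_A = Σ kqᵢ/rᵢ = -91.2 V.
At B: distances to the source charges are 0.0820 m, 0.291 m; V_B = Σ kqᵢ/rᵢ = 599 V.
ΔV = V_B − V_A = 690 V.
W_ext = qΔV = (3.32×10⁻⁹ C)(690 V) = 2.29×10⁻⁶ J.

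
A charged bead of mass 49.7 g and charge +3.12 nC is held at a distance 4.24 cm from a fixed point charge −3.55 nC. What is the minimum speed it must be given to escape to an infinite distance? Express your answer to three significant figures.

To just escape, total mechanical energy must reach zero at infinity: ½mv²_min + U = 0, so ½mv²_min = −U = |kQq|/r.
|U| = |kQq|/r = (8.99×10⁹ N·m²/C²)(3.55×10⁻⁹)(3.12×10⁻⁹)/(0.0424) = 2.35×10⁻⁶ J.
v_min = √(2|U|/m) = √(2·2.35×10⁻⁶/0.0497) = 9.72×10⁻³ m/s.

9.72×10⁻³ m/s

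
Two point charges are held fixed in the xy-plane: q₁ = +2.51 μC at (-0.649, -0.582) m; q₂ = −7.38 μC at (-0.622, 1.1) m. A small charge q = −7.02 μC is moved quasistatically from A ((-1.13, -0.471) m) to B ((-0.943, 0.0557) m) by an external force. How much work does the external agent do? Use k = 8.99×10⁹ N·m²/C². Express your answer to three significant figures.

For quasistatic motion the external work equals the change in potential energy: W_ext = qΔV = q(V_B − V_A).
At A: distances to the source charges are 0.494 m, 1.65 m; V_A = Σ kqᵢ/rᵢ = 5530 V.
At B: distances to the source charges are 0.702 m, 1.09 m; V_B = Σ kqᵢ/rᵢ = -2.86×10⁴ V.
ΔV = V_B − V_A = -3.41×10⁴ V.
W_ext = qΔV = (-7.02×10⁻⁶ C)(-3.41×10⁴ V) = 0.240 J.

0.240 J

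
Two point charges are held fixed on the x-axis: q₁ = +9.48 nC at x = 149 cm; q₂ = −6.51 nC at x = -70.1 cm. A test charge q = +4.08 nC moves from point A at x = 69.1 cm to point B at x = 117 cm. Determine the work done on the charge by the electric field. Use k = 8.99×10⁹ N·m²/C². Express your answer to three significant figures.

The work done by the electric force is W_field = −ΔU = −q(V_B − V_A) = q(V_A − V_B).
At A: distances to the source charges are 0.799 m, 1.39 m; V_A = Σ kqᵢ/rᵢ = 64.6 V.
At B: distances to the source charges are 0.320 m, 1.87 m; V_B = Σ kqᵢ/rᵢ = 235 V.
ΔV = V_B − V_A = 170 V.
W_field = −qΔV = −(4.08×10⁻⁹ C)(170 V) = -6.95×10⁻⁷ J.

-6.95×10⁻⁷ J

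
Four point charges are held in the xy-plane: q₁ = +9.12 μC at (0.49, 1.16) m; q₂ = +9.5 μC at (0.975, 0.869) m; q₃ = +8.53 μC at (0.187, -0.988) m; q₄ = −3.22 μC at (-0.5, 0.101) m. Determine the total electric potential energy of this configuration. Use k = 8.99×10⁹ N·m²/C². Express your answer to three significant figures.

1.52 J

The assembly work is the sum of pairwise potential energies, U = Σ_{i<j} kqᵢqⱼ/rᵢⱼ.
Pair separations: r₁₂ = 0.566 m, r₁₃ = 2.17 m, r₁₄ = 1.45 m, r₂₃ = 2.02 m, r₂₄ = 1.66 m, r₃₄ = 1.29 m.
Summing all 6 pair terms gives U = 1.52 J.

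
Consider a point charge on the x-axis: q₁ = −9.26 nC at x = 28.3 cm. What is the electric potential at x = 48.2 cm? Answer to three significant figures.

The total potential is the scalar sum of each charge's contribution, V = Σ kqᵢ/rᵢ.
V = k[(-9.26×10⁻⁹)/(0.199)] = -418 V.

-418 V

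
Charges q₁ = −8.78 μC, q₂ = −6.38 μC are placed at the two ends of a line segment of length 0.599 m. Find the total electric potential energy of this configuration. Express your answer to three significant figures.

The work to assemble the configuration equals its total potential energy, U = Σ kqᵢqⱼ/rᵢⱼ over all pairs.
The separation is r = 0.599 m.
U = (0.841) = 0.841 J.

0.841 J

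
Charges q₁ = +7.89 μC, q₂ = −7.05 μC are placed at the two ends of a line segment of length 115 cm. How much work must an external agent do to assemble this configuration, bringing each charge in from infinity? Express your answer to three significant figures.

-0.435 J

The assembly work is the sum of pairwise potential energies, U = Σ_{i<j} kqᵢqⱼ/rᵢⱼ.
The separation is r = 1.15 m.
U = (-0.435) = -0.435 J.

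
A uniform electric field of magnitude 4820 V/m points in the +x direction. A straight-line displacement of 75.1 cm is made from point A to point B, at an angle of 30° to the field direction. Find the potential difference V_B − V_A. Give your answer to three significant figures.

Only the component of displacement along E changes the potential: ΔV = −E·d·cosθ.
ΔV = −(4820 V/m)(0.751 m)cos30° = -3130 V.

-3130 V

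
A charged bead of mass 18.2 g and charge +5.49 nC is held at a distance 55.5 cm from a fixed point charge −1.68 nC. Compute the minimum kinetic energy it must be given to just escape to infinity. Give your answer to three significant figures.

To just escape, total mechanical energy must reach zero at infinity: ½mv²_min + U = 0, so ½mv²_min = −U = |kQq|/r.
|U| = |kQq|/r = (8.99×10⁹ N·m²/C²)(1.68×10⁻⁹)(5.49×10⁻⁹)/(0.555) = 1.49×10⁻⁷ J.

1.49×10⁻⁷ J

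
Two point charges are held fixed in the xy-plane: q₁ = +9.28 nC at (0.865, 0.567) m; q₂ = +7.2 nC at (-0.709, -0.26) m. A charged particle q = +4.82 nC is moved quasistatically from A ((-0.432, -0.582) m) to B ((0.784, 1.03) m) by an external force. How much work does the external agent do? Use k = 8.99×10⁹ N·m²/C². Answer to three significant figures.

4.70×10⁻⁸ J

For quasistatic motion the external work equals the change in potential energy: W_ext = qΔV = q(V_B − V_A).
At A: distances to the source charges are 1.73 m, 0.425 m; V_A = Σ kqᵢ/rᵢ = 201 V.
At B: distances to the source charges are 0.470 m, 1.97 m; V_B = Σ kqᵢ/rᵢ = 210 V.
ΔV = V_B − V_A = 9.76 V.
W_ext = qΔV = (4.82×10⁻⁹ C)(9.76 V) = 4.70×10⁻⁸ J.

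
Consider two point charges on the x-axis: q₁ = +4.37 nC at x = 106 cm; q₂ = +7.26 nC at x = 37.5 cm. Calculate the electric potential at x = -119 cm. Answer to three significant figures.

Electric potential is a scalar, so the contributions from each charge add algebraically: V = Σ kqᵢ/rᵢ.
Distances from the field point to each charge: r₁ = 2.25 m, r₂ = 1.56 m.
V = k[(4.37×10⁻⁹)/(2.25) + (7.26×10⁻⁹)/(1.56)] = 59.2 V.

59.2 V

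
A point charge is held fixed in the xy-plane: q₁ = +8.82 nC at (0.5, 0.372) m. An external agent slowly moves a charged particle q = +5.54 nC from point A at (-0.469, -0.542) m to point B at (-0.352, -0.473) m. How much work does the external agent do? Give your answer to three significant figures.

3.63×10⁻⁸ J

For quasistatic motion the external work equals the change in potential energy: W_ext = qΔV = q(V_B − V_A).
At A: distance to the source charge is 1.33 m; V_A = kq₁/r = 59.5 V.
At B: distance to the source charge is 1.20 m; V_B = kq₁/r = 66.1 V.
ΔV = V_B − V_A = 6.55 V.
W_ext = qΔV = (5.54×10⁻⁹ C)(6.55 V) = 3.63×10⁻⁸ J.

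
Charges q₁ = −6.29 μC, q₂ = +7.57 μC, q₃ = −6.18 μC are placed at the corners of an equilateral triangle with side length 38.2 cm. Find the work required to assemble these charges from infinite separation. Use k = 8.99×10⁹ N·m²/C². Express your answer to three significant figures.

The assembly work is the sum of pairwise potential energies, U = Σ_{i<j} kqᵢqⱼ/rᵢⱼ.
All three pair separations equal the side length, 0.382 m.
U = (-1.12) + (0.915) + (-1.10) = -1.31 J.

-1.31 J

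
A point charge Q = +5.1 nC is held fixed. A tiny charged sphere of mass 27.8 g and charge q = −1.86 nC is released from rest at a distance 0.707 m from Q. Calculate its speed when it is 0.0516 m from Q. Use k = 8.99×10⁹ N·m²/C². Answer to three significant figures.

Only the electrostatic force acts, so mechanical energy is conserved: ½mv² = U₁ − U₂ = kQq(1/r₁ − 1/r₂).
U₁ − U₂ = (8.99×10⁹ N·m²/C²)(5.10×10⁻⁹ C)(-1.86×10⁻⁹ C)(1/0.707 − 1/0.0516) = 1.53×10⁻⁶ J.
v = √(2·1.53×10⁻⁶/0.0278) = 0.0105 m/s.

0.0105 m/s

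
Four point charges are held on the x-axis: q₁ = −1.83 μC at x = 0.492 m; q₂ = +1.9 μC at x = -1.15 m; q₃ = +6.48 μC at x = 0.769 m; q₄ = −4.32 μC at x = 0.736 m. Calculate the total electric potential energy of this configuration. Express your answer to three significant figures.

-7.72 J

The work to assemble the configuration equals its total potential energy, U = Σ kqᵢqⱼ/rᵢⱼ over all pairs.
Pair separations: r₁₂ = 1.64 m, r₁₃ = 0.277 m, r₁₄ = 0.244 m, r₂₃ = 1.92 m, r₂₄ = 1.89 m, r₃₄ = 0.0330 m.
Summing all 6 pair terms gives U = -7.72 J.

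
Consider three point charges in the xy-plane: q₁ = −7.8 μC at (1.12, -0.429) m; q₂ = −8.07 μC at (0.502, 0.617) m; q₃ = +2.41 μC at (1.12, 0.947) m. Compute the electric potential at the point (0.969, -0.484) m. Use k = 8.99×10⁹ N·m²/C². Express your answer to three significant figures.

-4.82×10⁵ V

The total potential is the scalar sum of each charge's contribution, V = Σ kqᵢ/rᵢ.
Distances from the field point to each charge: r₁ = 0.161 m, r₂ = 1.20 m, r₃ = 1.44 m.
V = k[(-7.80×10⁻⁶)/(0.161) + (-8.07×10⁻⁶)/(1.20) + (2.41×10⁻⁶)/(1.44)] = -4.82×10⁵ V.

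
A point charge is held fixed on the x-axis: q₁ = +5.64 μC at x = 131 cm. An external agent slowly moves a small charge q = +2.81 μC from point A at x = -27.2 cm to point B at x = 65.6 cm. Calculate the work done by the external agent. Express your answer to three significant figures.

0.128 J

For quasistatic motion the external work equals the change in potential energy: W_ext = qΔV = q(V_B − V_A).
At A: distance to the source charge is 1.58 m; V_A = kq₁/r = 3.21×10⁴ V.
At B: distance to the source charge is 0.654 m; V_B = kq₁/r = 7.75×10⁴ V.
ΔV = V_B − V_A = 4.55×10⁴ V.
W_ext = qΔV = (2.81×10⁻⁶ C)(4.55×10⁴ V) = 0.128 J.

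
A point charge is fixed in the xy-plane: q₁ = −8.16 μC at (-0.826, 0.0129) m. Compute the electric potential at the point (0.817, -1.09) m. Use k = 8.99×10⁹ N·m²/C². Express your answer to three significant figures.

-3.71×10⁴ V

Electric potential is a scalar, so the contributions from each charge add algebraically: V = Σ kqᵢ/rᵢ.
Distances from the field point to each charge: r₁ = 1.98 m.
V = k[(-8.16×10⁻⁶)/(1.98)] = -3.71×10⁴ V.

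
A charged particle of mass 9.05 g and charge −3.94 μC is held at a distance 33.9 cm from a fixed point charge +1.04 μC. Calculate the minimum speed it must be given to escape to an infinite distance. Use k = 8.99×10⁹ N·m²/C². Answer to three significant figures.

4.90 m/s

To just escape, total mechanical energy must reach zero at infinity: ½mv²_min + U = 0, so ½mv²_min = −U = |kQq|/r.
|U| = |kQq|/r = (8.99×10⁹ N·m²/C²)(1.04×10⁻⁶)(3.94×10⁻⁶)/(0.339) = 0.109 J.
v_min = √(2|U|/m) = √(2·0.109/9.05×10⁻³) = 4.90 m/s.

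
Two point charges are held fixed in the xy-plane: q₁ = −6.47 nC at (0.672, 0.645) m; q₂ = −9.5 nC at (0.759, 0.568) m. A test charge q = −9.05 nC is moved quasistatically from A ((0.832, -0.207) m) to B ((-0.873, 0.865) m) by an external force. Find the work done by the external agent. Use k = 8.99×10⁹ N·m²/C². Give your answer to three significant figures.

For quasistatic motion the external work equals the change in potential energy: W_ext = qΔV = q(V_B − V_A).
At A: distances to the source charges are 0.867 m, 0.778 m; V_A = Σ kqᵢ/rᵢ = -177 V.
At B: distances to the source charges are 1.56 m, 1.66 m; V_B = Σ kqᵢ/rᵢ = -88.8 V.
ΔV = V_B − V_A = 88.1 V.
W_ext = qΔV = (-9.05×10⁻⁹ C)(88.1 V) = -7.97×10⁻⁷ J.

-7.97×10⁻⁷ J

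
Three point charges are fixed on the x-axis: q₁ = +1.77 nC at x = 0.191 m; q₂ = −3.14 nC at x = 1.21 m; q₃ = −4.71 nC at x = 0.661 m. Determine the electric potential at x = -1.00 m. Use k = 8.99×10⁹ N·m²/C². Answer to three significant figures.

-24.9 V

The total potential is the scalar sum of each charge's contribution, V = Σ kqᵢ/rᵢ.
Distances from the field point to each charge: r₁ = 1.19 m, r₂ = 2.21 m, r₃ = 1.66 m.
V = k[(1.77×10⁻⁹)/(1.19) + (-3.14×10⁻⁹)/(2.21) + (-4.71×10⁻⁹)/(1.66)] = -24.9 V.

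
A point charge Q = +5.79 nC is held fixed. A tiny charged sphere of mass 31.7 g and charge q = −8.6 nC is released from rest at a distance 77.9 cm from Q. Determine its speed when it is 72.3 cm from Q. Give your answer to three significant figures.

Only the electrostatic force acts, so mechanical energy is conserved: ½mv² = U₁ − U₂ = kQq(1/r₁ − 1/r₂).
U₁ − U₂ = (8.99×10⁹ N·m²/C²)(5.79×10⁻⁹ C)(-8.60×10⁻⁹ C)(1/0.779 − 1/0.723) = 4.45×10⁻⁸ J.
v = √(2·4.45×10⁻⁸/0.0317) = 1.68×10⁻³ m/s.

1.68×10⁻³ m/s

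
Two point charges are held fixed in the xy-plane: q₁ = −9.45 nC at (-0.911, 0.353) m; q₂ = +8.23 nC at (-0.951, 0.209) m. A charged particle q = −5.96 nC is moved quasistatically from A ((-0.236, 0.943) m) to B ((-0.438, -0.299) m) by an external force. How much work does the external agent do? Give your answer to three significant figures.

For quasistatic motion the external work equals the change in potential energy: W_ext = qΔV = q(V_B − V_A).
At A: distances to the source charges are 0.897 m, 1.02 m; V_A = Σ kqᵢ/rᵢ = -22.6 V.
At B: distances to the source charges are 0.806 m, 0.722 m; V_B = Σ kqᵢ/rᵢ = -2.99 V.
ΔV = V_B − V_A = 19.6 V.
W_ext = qΔV = (-5.96×10⁻⁹ C)(19.6 V) = -1.17×10⁻⁷ J.

-1.17×10⁻⁷ J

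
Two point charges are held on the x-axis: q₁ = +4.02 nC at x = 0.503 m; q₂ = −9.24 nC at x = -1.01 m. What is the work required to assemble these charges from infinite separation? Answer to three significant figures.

The assembly work is the sum of pairwise potential energies, U = Σ_{i<j} kqᵢqⱼ/rᵢⱼ.
Pair separations: r₁₂ = 1.51 m.
U = (-2.21×10⁻⁷) = -2.21×10⁻⁷ J.

-2.21×10⁻⁷ J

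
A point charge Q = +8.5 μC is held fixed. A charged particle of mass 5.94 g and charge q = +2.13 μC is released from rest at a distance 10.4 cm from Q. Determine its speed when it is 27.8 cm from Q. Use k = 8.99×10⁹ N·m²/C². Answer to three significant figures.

Only the electrostatic force acts, so mechanical energy is conserved: ½mv² = U₁ − U₂ = kQq(1/r₁ − 1/r₂).
U₁ − U₂ = (8.99×10⁹ N·m²/C²)(8.50×10⁻⁶ C)(2.13×10⁻⁶ C)(1/0.104 − 1/0.278) = 0.980 J.
v = √(2·0.980/5.94×10⁻³) = 18.2 m/s.

18.2 m/s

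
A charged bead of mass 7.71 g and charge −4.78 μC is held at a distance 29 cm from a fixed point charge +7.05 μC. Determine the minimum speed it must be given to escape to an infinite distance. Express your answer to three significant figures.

To just escape, total mechanical energy must reach zero at infinity: ½mv²_min + U = 0, so ½mv²_min = −U = |kQq|/r.
|U| = |kQq|/r = (8.99×10⁹ N·m²/C²)(7.05×10⁻⁶)(4.78×10⁻⁶)/(0.290) = 1.04 J.
v_min = √(2|U|/m) = √(2·1.04/7.71×10⁻³) = 16.5 m/s.

16.5 m/s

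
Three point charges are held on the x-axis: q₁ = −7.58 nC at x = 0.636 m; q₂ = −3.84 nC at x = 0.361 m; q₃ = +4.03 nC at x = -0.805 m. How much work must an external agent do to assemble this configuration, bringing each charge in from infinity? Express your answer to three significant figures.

The assembly work is the sum of pairwise potential energies, U = Σ_{i<j} kqᵢqⱼ/rᵢⱼ.
Pair separations: r₁₂ = 0.275 m, r₁₃ = 1.44 m, r₂₃ = 1.17 m.
U = (9.52×10⁻⁷) + (-1.91×10⁻⁷) + (-1.19×10⁻⁷) = 6.42×10⁻⁷ J.

6.42×10⁻⁷ J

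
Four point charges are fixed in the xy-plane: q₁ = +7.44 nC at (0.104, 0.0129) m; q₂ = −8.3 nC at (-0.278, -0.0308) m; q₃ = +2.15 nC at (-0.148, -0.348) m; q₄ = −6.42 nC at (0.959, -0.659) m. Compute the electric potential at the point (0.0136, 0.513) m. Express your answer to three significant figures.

Electric potential is a scalar, so the contributions from each charge add algebraically: V = Σ kqᵢ/rᵢ.
Distances from the field point to each charge: r₁ = 0.508 m, r₂ = 0.617 m, r₃ = 0.876 m, r₄ = 1.51 m.
V = k[(7.44×10⁻⁹)/(0.508) + (-8.30×10⁻⁹)/(0.617) + (2.15×10⁻⁹)/(0.876) + (-6.42×10⁻⁹)/(1.51)] = -5.58 V.

-5.58 V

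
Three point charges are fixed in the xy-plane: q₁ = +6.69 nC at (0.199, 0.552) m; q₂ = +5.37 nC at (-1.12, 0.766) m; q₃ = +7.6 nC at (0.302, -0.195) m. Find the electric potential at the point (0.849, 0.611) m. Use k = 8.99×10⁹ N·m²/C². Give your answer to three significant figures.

The total potential is the scalar sum of each charge's contribution, V = Σ kqᵢ/rᵢ.
Distances from the field point to each charge: r₁ = 0.653 m, r₂ = 1.98 m, r₃ = 0.974 m.
V = k[(6.69×10⁻⁹)/(0.653) + (5.37×10⁻⁹)/(1.98) + (7.60×10⁻⁹)/(0.974)] = 187 V.

187 V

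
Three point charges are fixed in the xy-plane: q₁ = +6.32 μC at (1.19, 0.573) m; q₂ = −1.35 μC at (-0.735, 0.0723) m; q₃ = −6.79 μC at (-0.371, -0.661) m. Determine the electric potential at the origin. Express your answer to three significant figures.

The total potential is the scalar sum of each charge's contribution, V = Σ kqᵢ/rᵢ.
Distances from the field point to each charge: r₁ = 1.32 m, r₂ = 0.739 m, r₃ = 0.758 m.
V = k[(6.32×10⁻⁶)/(1.32) + (-1.35×10⁻⁶)/(0.739) + (-6.79×10⁻⁶)/(0.758)] = -5.39×10⁴ V.

-5.39×10⁴ V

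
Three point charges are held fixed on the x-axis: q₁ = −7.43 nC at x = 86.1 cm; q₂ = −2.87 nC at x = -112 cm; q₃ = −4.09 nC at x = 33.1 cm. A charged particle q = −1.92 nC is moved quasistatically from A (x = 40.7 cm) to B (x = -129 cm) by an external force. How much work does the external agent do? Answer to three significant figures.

For quasistatic motion the external work equals the change in potential energy: W_ext = qΔV = q(V_B − V_A).
At A: distances to the source charges are 0.454 m, 1.53 m, 0.0760 m; V_A = Σ kqᵢ/rᵢ = -648 V.
At B: distances to the source charges are 2.15 m, 0.170 m, 1.62 m; V_B = Σ kqᵢ/rᵢ = -206 V.
ΔV = V_B − V_A = 442 V.
W_ext = qΔV = (-1.92×10⁻⁹ C)(442 V) = -8.49×10⁻⁷ J.

-8.49×10⁻⁷ J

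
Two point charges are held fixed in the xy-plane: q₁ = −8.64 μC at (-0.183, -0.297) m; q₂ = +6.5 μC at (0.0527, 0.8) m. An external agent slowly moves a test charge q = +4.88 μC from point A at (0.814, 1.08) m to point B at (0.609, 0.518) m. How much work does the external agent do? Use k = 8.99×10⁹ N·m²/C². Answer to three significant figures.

-4.91×10⁻³ J

For quasistatic motion the external work equals the change in potential energy: W_ext = qΔV = q(V_B − V_A).
At A: distances to the source charges are 1.70 m, 0.811 m; V_A = Σ kqᵢ/rᵢ = 2.63×10⁴ V.
At B: distances to the source charges are 1.14 m, 0.624 m; V_B = Σ kqᵢ/rᵢ = 2.53×10⁴ V.
ΔV = V_B − V_A = -1010 V.
W_ext = qΔV = (4.88×10⁻⁶ C)(-1010 V) = -4.91×10⁻³ J.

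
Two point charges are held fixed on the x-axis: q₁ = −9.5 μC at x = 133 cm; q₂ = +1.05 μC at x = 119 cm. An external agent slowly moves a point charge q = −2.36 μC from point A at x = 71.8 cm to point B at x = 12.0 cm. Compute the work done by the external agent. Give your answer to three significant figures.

-0.136 J

For quasistatic motion the external work equals the change in potential energy: W_ext = qΔV = q(V_B − V_A).
At A: distances to the source charges are 0.612 m, 0.472 m; V_A = Σ kqᵢ/rᵢ = -1.20×10⁵ V.
At B: distances to the source charges are 1.21 m, 1.07 m; V_B = Σ kqᵢ/rᵢ = -6.18×10⁴ V.
ΔV = V_B − V_A = 5.78×10⁴ V.
W_ext = qΔV = (-2.36×10⁻⁶ C)(5.78×10⁴ V) = -0.136 J.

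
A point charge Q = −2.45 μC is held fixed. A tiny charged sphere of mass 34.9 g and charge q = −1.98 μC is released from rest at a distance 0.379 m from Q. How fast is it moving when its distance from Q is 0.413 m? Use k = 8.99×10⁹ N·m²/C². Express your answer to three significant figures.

Only the electrostatic force acts, so mechanical energy is conserved: ½mv² = U₁ − U₂ = kQq(1/r₁ − 1/r₂).
U₁ − U₂ = (8.99×10⁹ N·m²/C²)(-2.45×10⁻⁶ C)(-1.98×10⁻⁶ C)(1/0.379 − 1/0.413) = 9.47×10⁻³ J.
v = √(2·9.47×10⁻³/0.0349) = 0.737 m/s.

0.737 m/s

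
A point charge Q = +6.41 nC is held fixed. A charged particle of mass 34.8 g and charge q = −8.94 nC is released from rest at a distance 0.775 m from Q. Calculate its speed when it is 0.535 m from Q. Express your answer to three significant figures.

4.14×10⁻³ m/s

Only the electrostatic force acts, so mechanical energy is conserved: ½mv² = U₁ − U₂ = kQq(1/r₁ − 1/r₂).
U₁ − U₂ = (8.99×10⁹ N·m²/C²)(6.41×10⁻⁹ C)(-8.94×10⁻⁹ C)(1/0.775 − 1/0.535) = 2.98×10⁻⁷ J.
v = √(2·2.98×10⁻⁷/0.0348) = 4.14×10⁻³ m/s.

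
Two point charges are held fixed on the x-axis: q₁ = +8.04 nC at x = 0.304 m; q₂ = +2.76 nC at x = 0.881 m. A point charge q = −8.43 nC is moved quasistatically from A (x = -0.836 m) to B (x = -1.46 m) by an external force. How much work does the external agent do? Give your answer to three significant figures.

2.22×10⁻⁷ J

For quasistatic motion the external work equals the change in potential energy: W_ext = qΔV = q(V_B − V_A).
At A: distances to the source charges are 1.14 m, 1.72 m; V_A = Σ kqᵢ/rᵢ = 77.9 V.
At B: distances to the source charges are 1.76 m, 2.34 m; V_B = Σ kqᵢ/rᵢ = 51.6 V.
ΔV = V_B − V_A = -26.3 V.
W_ext = qΔV = (-8.43×10⁻⁹ C)(-26.3 V) = 2.22×10⁻⁷ J.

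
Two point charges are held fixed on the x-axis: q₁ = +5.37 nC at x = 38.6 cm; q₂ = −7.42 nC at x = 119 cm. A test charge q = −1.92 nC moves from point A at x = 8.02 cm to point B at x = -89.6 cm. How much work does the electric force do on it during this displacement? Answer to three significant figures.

-1.77×10⁻⁷ J

The work done by the electric force is W_field = −ΔU = −q(V_B − V_A) = q(V_A − V_B).
At A: distances to the source charges are 0.306 m, 1.11 m; V_A = Σ kqᵢ/rᵢ = 97.8 V.
At B: distances to the source charges are 1.28 m, 2.09 m; V_B = Σ kqᵢ/rᵢ = 5.68 V.
ΔV = V_B − V_A = -92.1 V.
W_field = −qΔV = −(-1.92×10⁻⁹ C)(-92.1 V) = -1.77×10⁻⁷ J.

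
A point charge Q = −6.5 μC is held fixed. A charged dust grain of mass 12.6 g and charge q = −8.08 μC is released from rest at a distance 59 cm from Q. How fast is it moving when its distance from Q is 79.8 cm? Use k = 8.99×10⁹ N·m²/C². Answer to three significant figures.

Only the electrostatic force acts, so mechanical energy is conserved: ½mv² = U₁ − U₂ = kQq(1/r₁ − 1/r₂).
U₁ − U₂ = (8.99×10⁹ N·m²/C²)(-6.50×10⁻⁶ C)(-8.08×10⁻⁶ C)(1/0.590 − 1/0.798) = 0.209 J.
v = √(2·0.209/0.0126) = 5.75 m/s.

5.75 m/s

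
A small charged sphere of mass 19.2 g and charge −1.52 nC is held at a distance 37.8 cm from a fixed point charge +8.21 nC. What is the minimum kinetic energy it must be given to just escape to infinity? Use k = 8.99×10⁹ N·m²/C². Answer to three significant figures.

To just escape, total mechanical energy must reach zero at infinity: ½mv²_min + U = 0, so ½mv²_min = −U = |kQq|/r.
|U| = |kQq|/r = (8.99×10⁹ N·m²/C²)(8.21×10⁻⁹)(1.52×10⁻⁹)/(0.378) = 2.97×10⁻⁷ J.

2.97×10⁻⁷ J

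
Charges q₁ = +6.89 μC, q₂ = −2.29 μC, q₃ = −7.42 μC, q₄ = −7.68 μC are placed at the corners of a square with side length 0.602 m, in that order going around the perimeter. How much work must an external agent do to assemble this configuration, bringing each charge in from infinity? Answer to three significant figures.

The work to assemble the configuration equals its total potential energy, U = Σ kqᵢqⱼ/rᵢⱼ over all pairs.
The four side pairs have separation 0.602 m and the two diagonal pairs 0.851 m.
Summing all 6 pair terms gives U = -0.275 J.

-0.275 J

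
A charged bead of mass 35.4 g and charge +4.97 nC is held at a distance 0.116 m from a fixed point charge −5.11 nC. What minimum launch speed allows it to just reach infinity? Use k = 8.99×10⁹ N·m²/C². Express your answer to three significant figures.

To just escape, total mechanical energy must reach zero at infinity: ½mv²_min + U = 0, so ½mv²_min = −U = |kQq|/r.
|U| = |kQq|/r = (8.99×10⁹ N·m²/C²)(5.11×10⁻⁹)(4.97×10⁻⁹)/(0.116) = 1.97×10⁻⁶ J.
v_min = √(2|U|/m) = √(2·1.97×10⁻⁶/0.0354) = 0.0105 m/s.

0.0105 m/s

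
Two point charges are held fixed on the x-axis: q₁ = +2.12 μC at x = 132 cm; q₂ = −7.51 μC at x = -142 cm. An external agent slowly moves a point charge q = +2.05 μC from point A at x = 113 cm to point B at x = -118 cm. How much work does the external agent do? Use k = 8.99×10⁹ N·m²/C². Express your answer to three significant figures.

-0.712 J

For quasistatic motion the external work equals the change in potential energy: W_ext = qΔV = q(V_B − V_A).
At A: distances to the source charges are 0.190 m, 2.55 m; V_A = Σ kqᵢ/rᵢ = 7.38×10⁴ V.
At B: distances to the source charges are 2.50 m, 0.240 m; V_B = Σ kqᵢ/rᵢ = -2.74×10⁵ V.
ΔV = V_B − V_A = -3.48×10⁵ V.
W_ext = qΔV = (2.05×10⁻⁶ C)(-3.48×10⁵ V) = -0.712 J.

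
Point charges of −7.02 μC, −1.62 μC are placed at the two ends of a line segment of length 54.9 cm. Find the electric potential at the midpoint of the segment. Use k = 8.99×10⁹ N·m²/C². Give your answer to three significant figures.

Electric potential is a scalar, so the contributions from each charge add algebraically: V = Σ kqᵢ/rᵢ.
Each charge is 0.274 m from the midpoint.
V = k[(-7.02×10⁻⁶)/(0.274) + (-1.62×10⁻⁶)/(0.274)] = -2.83×10⁵ V.

-2.83×10⁵ V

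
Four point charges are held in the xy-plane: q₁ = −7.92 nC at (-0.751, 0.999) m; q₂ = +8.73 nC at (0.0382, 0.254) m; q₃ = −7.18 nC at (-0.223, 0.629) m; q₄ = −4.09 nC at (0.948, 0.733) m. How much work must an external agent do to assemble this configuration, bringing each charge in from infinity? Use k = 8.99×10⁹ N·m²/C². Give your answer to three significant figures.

The work to assemble the configuration equals its total potential energy, U = Σ kqᵢqⱼ/rᵢⱼ over all pairs.
Pair separations: r₁₂ = 1.09 m, r₁₃ = 0.645 m, r₁₄ = 1.72 m, r₂₃ = 0.457 m, r₂₄ = 1.03 m, r₃₄ = 1.18 m.
Summing all 6 pair terms gives U = -9.31×10⁻⁷ J.

-9.31×10⁻⁷ J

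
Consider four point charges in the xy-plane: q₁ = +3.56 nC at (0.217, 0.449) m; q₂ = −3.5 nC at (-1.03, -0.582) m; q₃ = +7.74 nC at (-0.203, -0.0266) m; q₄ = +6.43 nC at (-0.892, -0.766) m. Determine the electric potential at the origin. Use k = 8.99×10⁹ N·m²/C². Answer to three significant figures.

427 V

Electric potential is a scalar, so the contributions from each charge add algebraically: V = Σ kqᵢ/rᵢ.
Distances from the field point to each charge: r₁ = 0.499 m, r₂ = 1.18 m, r₃ = 0.205 m, r₄ = 1.18 m.
V = k[(3.56×10⁻⁹)/(0.499) + (-3.50×10⁻⁹)/(1.18) + (7.74×10⁻⁹)/(0.205) + (6.43×10⁻⁹)/(1.18)] = 427 V.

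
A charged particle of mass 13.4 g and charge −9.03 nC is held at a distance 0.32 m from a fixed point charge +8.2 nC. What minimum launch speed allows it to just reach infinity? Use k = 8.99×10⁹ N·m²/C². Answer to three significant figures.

To just escape, total mechanical energy must reach zero at infinity: ½mv²_min + U = 0, so ½mv²_min = −U = |kQq|/r.
|U| = |kQq|/r = (8.99×10⁹ N·m²/C²)(8.20×10⁻⁹)(9.03×10⁻⁹)/(0.320) = 2.08×10⁻⁶ J.
v_min = √(2|U|/m) = √(2·2.08×10⁻⁶/0.0134) = 0.0176 m/s.

0.0176 m/s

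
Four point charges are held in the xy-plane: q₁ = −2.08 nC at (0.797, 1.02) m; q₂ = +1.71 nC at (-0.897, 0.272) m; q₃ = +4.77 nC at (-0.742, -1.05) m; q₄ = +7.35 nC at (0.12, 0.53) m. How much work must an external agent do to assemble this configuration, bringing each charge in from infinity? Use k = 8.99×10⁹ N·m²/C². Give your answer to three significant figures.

The work to assemble the configuration equals its total potential energy, U = Σ kqᵢqⱼ/rᵢⱼ over all pairs.
Pair separations: r₁₂ = 1.85 m, r₁₃ = 2.58 m, r₁₄ = 0.836 m, r₂₃ = 1.33 m, r₂₄ = 1.05 m, r₃₄ = 1.80 m.
Summing all 6 pair terms gives U = 1.22×10⁻⁷ J.

1.22×10⁻⁷ J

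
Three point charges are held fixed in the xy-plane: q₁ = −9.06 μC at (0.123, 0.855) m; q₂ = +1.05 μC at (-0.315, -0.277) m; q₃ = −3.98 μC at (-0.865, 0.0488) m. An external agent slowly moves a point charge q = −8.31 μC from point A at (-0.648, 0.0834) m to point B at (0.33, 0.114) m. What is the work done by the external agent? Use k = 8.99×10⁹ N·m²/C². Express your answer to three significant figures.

For quasistatic motion the external work equals the change in potential energy: W_ext = qΔV = q(V_B − V_A).
At A: distances to the source charges are 1.09 m, 0.491 m, 0.220 m; V_A = Σ kqᵢ/rᵢ = -2.18×10⁵ V.
At B: distances to the source charges are 0.769 m, 0.754 m, 1.20 m; V_B = Σ kqᵢ/rᵢ = -1.23×10⁵ V.
ΔV = V_B − V_A = 9.50×10⁴ V.
W_ext = qΔV = (-8.31×10⁻⁶ C)(9.50×10⁴ V) = -0.790 J.

-0.790 J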